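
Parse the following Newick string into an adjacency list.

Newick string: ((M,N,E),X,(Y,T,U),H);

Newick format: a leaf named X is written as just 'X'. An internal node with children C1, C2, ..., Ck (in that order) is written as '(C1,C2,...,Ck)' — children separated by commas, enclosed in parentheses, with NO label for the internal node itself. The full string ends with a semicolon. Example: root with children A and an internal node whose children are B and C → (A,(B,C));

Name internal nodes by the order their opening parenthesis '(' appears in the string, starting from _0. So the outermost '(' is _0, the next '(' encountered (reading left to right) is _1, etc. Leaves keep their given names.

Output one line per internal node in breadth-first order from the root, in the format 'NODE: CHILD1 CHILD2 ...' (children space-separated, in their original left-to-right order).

Input: ((M,N,E),X,(Y,T,U),H);
Scanning left-to-right, naming '(' by encounter order:
  pos 0: '(' -> open internal node _0 (depth 1)
  pos 1: '(' -> open internal node _1 (depth 2)
  pos 7: ')' -> close internal node _1 (now at depth 1)
  pos 11: '(' -> open internal node _2 (depth 2)
  pos 17: ')' -> close internal node _2 (now at depth 1)
  pos 20: ')' -> close internal node _0 (now at depth 0)
Total internal nodes: 3
BFS adjacency from root:
  _0: _1 X _2 H
  _1: M N E
  _2: Y T U

Answer: _0: _1 X _2 H
_1: M N E
_2: Y T U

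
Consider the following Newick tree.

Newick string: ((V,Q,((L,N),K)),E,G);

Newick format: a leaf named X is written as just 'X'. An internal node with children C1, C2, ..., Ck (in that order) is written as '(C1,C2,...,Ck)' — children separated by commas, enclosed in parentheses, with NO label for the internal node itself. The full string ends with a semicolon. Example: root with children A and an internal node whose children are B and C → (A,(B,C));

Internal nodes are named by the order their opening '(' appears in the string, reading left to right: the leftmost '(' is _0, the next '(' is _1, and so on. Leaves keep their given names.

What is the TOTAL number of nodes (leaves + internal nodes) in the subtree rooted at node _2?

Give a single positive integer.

Answer: 5

Derivation:
Newick: ((V,Q,((L,N),K)),E,G);
Locate _2: it is the '(' at position 6 (the 3rd '(' reading left to right).
Query: subtree rooted at _2
_2: subtree_size = 1 + 4
  _3: subtree_size = 1 + 2
    L: subtree_size = 1 + 0
    N: subtree_size = 1 + 0
  K: subtree_size = 1 + 0
Total subtree size of _2: 5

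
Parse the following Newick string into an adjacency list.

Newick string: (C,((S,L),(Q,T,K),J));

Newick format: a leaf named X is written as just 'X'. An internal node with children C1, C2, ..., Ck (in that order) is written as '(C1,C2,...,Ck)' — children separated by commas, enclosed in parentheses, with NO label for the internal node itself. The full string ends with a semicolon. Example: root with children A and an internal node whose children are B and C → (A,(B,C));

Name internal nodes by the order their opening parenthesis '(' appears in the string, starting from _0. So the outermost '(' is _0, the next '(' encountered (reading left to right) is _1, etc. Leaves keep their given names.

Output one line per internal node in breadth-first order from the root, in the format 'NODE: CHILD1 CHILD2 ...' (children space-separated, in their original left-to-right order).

Input: (C,((S,L),(Q,T,K),J));
Scanning left-to-right, naming '(' by encounter order:
  pos 0: '(' -> open internal node _0 (depth 1)
  pos 3: '(' -> open internal node _1 (depth 2)
  pos 4: '(' -> open internal node _2 (depth 3)
  pos 8: ')' -> close internal node _2 (now at depth 2)
  pos 10: '(' -> open internal node _3 (depth 3)
  pos 16: ')' -> close internal node _3 (now at depth 2)
  pos 19: ')' -> close internal node _1 (now at depth 1)
  pos 20: ')' -> close internal node _0 (now at depth 0)
Total internal nodes: 4
BFS adjacency from root:
  _0: C _1
  _1: _2 _3 J
  _2: S L
  _3: Q T K

Answer: _0: C _1
_1: _2 _3 J
_2: S L
_3: Q T K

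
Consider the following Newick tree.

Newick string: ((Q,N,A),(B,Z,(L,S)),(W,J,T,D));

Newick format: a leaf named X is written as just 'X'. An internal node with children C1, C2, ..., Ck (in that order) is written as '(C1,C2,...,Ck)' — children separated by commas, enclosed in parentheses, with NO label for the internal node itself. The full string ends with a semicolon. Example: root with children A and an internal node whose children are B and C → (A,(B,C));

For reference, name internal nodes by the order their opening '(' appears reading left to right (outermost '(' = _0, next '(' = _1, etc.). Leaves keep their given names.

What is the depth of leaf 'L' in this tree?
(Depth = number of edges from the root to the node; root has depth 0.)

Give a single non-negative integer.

Answer: 3

Derivation:
Newick: ((Q,N,A),(B,Z,(L,S)),(W,J,T,D));
Naming internals by '(' encounter order: outermost '(' = _0, next = _1, ...
Query node: L
Path from root: _0 -> _2 -> _3 -> L
Depth of L: 3 (number of edges from root)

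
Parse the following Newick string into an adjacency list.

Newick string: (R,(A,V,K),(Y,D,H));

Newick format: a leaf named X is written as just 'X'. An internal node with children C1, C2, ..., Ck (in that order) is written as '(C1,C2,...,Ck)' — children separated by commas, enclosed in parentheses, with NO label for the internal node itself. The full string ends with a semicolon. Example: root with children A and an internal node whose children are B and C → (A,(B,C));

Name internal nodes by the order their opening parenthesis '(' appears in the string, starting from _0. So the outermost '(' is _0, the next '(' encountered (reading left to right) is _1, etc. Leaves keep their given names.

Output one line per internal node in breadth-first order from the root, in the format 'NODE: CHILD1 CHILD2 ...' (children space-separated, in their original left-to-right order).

Answer: _0: R _1 _2
_1: A V K
_2: Y D H

Derivation:
Input: (R,(A,V,K),(Y,D,H));
Scanning left-to-right, naming '(' by encounter order:
  pos 0: '(' -> open internal node _0 (depth 1)
  pos 3: '(' -> open internal node _1 (depth 2)
  pos 9: ')' -> close internal node _1 (now at depth 1)
  pos 11: '(' -> open internal node _2 (depth 2)
  pos 17: ')' -> close internal node _2 (now at depth 1)
  pos 18: ')' -> close internal node _0 (now at depth 0)
Total internal nodes: 3
BFS adjacency from root:
  _0: R _1 _2
  _1: A V K
  _2: Y D H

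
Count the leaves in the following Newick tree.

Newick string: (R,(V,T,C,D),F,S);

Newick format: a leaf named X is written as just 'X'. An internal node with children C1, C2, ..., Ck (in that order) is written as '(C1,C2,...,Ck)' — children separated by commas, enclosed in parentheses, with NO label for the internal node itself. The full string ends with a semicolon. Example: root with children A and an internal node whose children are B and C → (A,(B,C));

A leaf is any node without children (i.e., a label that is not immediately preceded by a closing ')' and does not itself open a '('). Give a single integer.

Newick: (R,(V,T,C,D),F,S);
Scan left-to-right; a leaf is any maximal label run not followed by '(':
  pos 1: leaf 'R' → count = 1
  pos 4: leaf 'V' → count = 2
  pos 6: leaf 'T' → count = 3
  pos 8: leaf 'C' → count = 4
  pos 10: leaf 'D' → count = 5
  pos 13: leaf 'F' → count = 6
  pos 15: leaf 'S' → count = 7
Total leaves: 7

Answer: 7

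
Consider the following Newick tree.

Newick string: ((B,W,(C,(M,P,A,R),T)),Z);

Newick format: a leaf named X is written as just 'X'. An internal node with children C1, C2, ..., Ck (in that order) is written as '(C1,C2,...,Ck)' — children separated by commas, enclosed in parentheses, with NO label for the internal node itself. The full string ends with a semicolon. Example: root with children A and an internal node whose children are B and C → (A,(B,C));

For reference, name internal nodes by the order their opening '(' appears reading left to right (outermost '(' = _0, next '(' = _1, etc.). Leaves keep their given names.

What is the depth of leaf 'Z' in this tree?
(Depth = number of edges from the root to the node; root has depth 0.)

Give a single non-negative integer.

Newick: ((B,W,(C,(M,P,A,R),T)),Z);
Naming internals by '(' encounter order: outermost '(' = _0, next = _1, ...
Query node: Z
Path from root: _0 -> Z
Depth of Z: 1 (number of edges from root)

Answer: 1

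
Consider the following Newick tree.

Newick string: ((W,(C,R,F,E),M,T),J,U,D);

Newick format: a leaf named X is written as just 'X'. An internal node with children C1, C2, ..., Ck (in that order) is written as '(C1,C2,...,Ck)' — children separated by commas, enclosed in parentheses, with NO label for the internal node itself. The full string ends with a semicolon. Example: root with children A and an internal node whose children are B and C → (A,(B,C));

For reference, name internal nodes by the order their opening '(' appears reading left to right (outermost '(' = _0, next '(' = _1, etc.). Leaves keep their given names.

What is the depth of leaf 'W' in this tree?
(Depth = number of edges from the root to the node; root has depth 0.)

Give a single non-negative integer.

Newick: ((W,(C,R,F,E),M,T),J,U,D);
Naming internals by '(' encounter order: outermost '(' = _0, next = _1, ...
Query node: W
Path from root: _0 -> _1 -> W
Depth of W: 2 (number of edges from root)

Answer: 2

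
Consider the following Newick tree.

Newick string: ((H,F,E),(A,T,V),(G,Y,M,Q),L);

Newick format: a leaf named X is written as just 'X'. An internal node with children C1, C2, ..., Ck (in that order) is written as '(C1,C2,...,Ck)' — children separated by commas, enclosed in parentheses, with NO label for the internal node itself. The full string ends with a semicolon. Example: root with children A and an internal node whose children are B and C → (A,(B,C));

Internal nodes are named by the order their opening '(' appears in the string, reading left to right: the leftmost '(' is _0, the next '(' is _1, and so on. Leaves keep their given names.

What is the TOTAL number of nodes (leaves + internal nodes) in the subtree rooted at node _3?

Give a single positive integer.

Newick: ((H,F,E),(A,T,V),(G,Y,M,Q),L);
Locate _3: it is the '(' at position 17 (the 4th '(' reading left to right).
Query: subtree rooted at _3
_3: subtree_size = 1 + 4
  G: subtree_size = 1 + 0
  Y: subtree_size = 1 + 0
  M: subtree_size = 1 + 0
  Q: subtree_size = 1 + 0
Total subtree size of _3: 5

Answer: 5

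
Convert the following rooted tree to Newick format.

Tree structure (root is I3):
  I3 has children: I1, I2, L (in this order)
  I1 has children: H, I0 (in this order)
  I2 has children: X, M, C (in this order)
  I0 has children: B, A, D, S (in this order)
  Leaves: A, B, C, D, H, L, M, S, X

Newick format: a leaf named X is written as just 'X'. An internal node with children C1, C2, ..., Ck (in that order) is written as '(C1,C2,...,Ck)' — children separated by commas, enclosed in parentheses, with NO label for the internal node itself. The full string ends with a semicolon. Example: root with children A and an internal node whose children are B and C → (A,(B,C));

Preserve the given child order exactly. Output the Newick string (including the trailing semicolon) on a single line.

Answer: ((H,(B,A,D,S)),(X,M,C),L);

Derivation:
internal I3 with children ['I1', 'I2', 'L']
  internal I1 with children ['H', 'I0']
    leaf 'H' → 'H'
    internal I0 with children ['B', 'A', 'D', 'S']
      leaf 'B' → 'B'
      leaf 'A' → 'A'
      leaf 'D' → 'D'
      leaf 'S' → 'S'
    → '(B,A,D,S)'
  → '(H,(B,A,D,S))'
  internal I2 with children ['X', 'M', 'C']
    leaf 'X' → 'X'
    leaf 'M' → 'M'
    leaf 'C' → 'C'
  → '(X,M,C)'
  leaf 'L' → 'L'
→ '((H,(B,A,D,S)),(X,M,C),L)'
Final: ((H,(B,A,D,S)),(X,M,C),L);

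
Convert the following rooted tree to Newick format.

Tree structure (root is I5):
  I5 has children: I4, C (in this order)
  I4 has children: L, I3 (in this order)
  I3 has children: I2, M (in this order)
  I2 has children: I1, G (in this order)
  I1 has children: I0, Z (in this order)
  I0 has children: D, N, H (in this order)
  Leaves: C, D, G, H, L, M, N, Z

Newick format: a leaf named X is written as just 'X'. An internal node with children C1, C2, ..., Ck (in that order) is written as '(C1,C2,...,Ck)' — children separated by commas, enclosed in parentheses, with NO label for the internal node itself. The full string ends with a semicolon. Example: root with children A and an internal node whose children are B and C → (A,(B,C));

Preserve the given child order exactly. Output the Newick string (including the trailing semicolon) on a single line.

Answer: ((L,((((D,N,H),Z),G),M)),C);

Derivation:
internal I5 with children ['I4', 'C']
  internal I4 with children ['L', 'I3']
    leaf 'L' → 'L'
    internal I3 with children ['I2', 'M']
      internal I2 with children ['I1', 'G']
        internal I1 with children ['I0', 'Z']
          internal I0 with children ['D', 'N', 'H']
            leaf 'D' → 'D'
            leaf 'N' → 'N'
            leaf 'H' → 'H'
          → '(D,N,H)'
          leaf 'Z' → 'Z'
        → '((D,N,H),Z)'
        leaf 'G' → 'G'
      → '(((D,N,H),Z),G)'
      leaf 'M' → 'M'
    → '((((D,N,H),Z),G),M)'
  → '(L,((((D,N,H),Z),G),M))'
  leaf 'C' → 'C'
→ '((L,((((D,N,H),Z),G),M)),C)'
Final: ((L,((((D,N,H),Z),G),M)),C);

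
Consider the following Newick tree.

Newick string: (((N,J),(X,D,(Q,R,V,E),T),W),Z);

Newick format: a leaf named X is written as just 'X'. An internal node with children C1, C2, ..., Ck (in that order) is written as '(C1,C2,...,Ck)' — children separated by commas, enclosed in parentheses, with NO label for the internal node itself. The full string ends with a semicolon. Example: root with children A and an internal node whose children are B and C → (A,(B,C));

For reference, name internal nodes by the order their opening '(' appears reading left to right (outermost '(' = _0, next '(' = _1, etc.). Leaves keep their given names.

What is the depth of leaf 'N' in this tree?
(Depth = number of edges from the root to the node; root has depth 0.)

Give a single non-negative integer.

Newick: (((N,J),(X,D,(Q,R,V,E),T),W),Z);
Naming internals by '(' encounter order: outermost '(' = _0, next = _1, ...
Query node: N
Path from root: _0 -> _1 -> _2 -> N
Depth of N: 3 (number of edges from root)

Answer: 3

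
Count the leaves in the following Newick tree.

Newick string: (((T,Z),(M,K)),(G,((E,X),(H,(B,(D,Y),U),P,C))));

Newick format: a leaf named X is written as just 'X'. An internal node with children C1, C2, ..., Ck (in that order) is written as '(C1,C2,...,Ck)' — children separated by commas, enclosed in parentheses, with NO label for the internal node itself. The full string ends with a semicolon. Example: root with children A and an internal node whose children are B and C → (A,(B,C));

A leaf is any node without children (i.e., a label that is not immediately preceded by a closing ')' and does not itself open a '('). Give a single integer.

Newick: (((T,Z),(M,K)),(G,((E,X),(H,(B,(D,Y),U),P,C))));
Scan left-to-right; a leaf is any maximal label run not followed by '(':
  pos 3: leaf 'T' → count = 1
  pos 5: leaf 'Z' → count = 2
  pos 9: leaf 'M' → count = 3
  pos 11: leaf 'K' → count = 4
  pos 16: leaf 'G' → count = 5
  pos 20: leaf 'E' → count = 6
  pos 22: leaf 'X' → count = 7
  pos 26: leaf 'H' → count = 8
  pos 29: leaf 'B' → count = 9
  pos 32: leaf 'D' → count = 10
  pos 34: leaf 'Y' → count = 11
  pos 37: leaf 'U' → count = 12
  pos 40: leaf 'P' → count = 13
  pos 42: leaf 'C' → count = 14
Total leaves: 14

Answer: 14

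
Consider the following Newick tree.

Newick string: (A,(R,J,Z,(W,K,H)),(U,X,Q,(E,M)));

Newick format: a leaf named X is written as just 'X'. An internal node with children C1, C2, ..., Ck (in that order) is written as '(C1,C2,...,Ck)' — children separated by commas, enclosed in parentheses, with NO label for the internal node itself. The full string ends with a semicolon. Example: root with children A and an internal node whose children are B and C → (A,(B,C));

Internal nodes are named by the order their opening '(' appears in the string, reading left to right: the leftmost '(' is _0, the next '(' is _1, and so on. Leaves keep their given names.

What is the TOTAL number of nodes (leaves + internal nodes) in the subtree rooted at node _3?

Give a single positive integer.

Newick: (A,(R,J,Z,(W,K,H)),(U,X,Q,(E,M)));
Locate _3: it is the '(' at position 19 (the 4th '(' reading left to right).
Query: subtree rooted at _3
_3: subtree_size = 1 + 6
  U: subtree_size = 1 + 0
  X: subtree_size = 1 + 0
  Q: subtree_size = 1 + 0
  _4: subtree_size = 1 + 2
    E: subtree_size = 1 + 0
    M: subtree_size = 1 + 0
Total subtree size of _3: 7

Answer: 7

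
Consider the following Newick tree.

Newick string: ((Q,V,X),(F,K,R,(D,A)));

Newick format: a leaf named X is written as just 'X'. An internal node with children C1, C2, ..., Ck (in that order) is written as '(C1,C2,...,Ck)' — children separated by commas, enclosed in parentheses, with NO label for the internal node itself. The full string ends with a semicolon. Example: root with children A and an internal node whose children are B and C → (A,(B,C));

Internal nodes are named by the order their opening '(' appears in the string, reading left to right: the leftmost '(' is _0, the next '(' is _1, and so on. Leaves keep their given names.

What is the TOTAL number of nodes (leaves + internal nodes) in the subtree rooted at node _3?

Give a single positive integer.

Answer: 3

Derivation:
Newick: ((Q,V,X),(F,K,R,(D,A)));
Locate _3: it is the '(' at position 16 (the 4th '(' reading left to right).
Query: subtree rooted at _3
_3: subtree_size = 1 + 2
  D: subtree_size = 1 + 0
  A: subtree_size = 1 + 0
Total subtree size of _3: 3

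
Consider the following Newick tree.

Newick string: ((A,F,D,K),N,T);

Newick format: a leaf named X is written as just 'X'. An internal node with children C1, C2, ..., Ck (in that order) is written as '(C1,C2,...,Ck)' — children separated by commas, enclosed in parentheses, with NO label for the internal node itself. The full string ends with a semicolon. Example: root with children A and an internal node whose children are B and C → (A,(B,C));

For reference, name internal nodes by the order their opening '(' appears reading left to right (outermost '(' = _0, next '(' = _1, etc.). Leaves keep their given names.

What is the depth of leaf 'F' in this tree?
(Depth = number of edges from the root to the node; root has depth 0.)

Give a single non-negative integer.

Answer: 2

Derivation:
Newick: ((A,F,D,K),N,T);
Naming internals by '(' encounter order: outermost '(' = _0, next = _1, ...
Query node: F
Path from root: _0 -> _1 -> F
Depth of F: 2 (number of edges from root)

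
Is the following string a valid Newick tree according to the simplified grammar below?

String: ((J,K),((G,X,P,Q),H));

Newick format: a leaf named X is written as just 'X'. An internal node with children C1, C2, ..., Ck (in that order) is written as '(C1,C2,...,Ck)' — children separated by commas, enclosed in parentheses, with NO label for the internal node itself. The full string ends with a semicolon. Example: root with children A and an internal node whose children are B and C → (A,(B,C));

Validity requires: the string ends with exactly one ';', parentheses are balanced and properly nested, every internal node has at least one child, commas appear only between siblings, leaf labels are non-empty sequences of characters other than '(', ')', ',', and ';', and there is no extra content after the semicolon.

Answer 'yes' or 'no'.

Input: ((J,K),((G,X,P,Q),H));
Paren balance: 4 '(' vs 4 ')' OK
Ends with single ';': True
Full parse: OK
Valid: True

Answer: yes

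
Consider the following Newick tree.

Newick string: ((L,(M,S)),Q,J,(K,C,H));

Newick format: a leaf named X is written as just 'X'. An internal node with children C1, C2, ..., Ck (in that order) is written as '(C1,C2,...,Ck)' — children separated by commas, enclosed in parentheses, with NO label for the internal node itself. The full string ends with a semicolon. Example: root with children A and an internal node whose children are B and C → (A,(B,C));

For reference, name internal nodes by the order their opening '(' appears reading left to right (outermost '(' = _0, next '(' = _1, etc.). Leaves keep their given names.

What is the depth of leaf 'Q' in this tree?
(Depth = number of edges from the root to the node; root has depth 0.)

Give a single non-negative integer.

Answer: 1

Derivation:
Newick: ((L,(M,S)),Q,J,(K,C,H));
Naming internals by '(' encounter order: outermost '(' = _0, next = _1, ...
Query node: Q
Path from root: _0 -> Q
Depth of Q: 1 (number of edges from root)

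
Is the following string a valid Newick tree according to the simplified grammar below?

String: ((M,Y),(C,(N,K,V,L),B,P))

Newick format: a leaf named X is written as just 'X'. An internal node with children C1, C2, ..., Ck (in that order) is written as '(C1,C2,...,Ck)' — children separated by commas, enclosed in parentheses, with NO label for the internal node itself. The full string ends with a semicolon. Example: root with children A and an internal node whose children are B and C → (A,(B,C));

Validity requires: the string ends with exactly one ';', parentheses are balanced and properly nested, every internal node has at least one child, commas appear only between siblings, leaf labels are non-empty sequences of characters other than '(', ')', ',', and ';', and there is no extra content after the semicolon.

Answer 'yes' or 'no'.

Input: ((M,Y),(C,(N,K,V,L),B,P))
Paren balance: 4 '(' vs 4 ')' OK
Ends with single ';': False
Full parse: FAILS (must end with ;)
Valid: False

Answer: no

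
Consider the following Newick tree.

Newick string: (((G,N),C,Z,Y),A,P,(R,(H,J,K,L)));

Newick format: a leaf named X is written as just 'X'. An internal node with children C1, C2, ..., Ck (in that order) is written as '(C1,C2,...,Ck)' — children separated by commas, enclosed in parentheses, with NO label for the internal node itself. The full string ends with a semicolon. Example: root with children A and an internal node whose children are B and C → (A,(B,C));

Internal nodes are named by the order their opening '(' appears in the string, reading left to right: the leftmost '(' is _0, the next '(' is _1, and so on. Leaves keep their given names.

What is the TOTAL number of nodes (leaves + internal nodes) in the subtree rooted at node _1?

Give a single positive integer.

Newick: (((G,N),C,Z,Y),A,P,(R,(H,J,K,L)));
Locate _1: it is the '(' at position 1 (the 2nd '(' reading left to right).
Query: subtree rooted at _1
_1: subtree_size = 1 + 6
  _2: subtree_size = 1 + 2
    G: subtree_size = 1 + 0
    N: subtree_size = 1 + 0
  C: subtree_size = 1 + 0
  Z: subtree_size = 1 + 0
  Y: subtree_size = 1 + 0
Total subtree size of _1: 7

Answer: 7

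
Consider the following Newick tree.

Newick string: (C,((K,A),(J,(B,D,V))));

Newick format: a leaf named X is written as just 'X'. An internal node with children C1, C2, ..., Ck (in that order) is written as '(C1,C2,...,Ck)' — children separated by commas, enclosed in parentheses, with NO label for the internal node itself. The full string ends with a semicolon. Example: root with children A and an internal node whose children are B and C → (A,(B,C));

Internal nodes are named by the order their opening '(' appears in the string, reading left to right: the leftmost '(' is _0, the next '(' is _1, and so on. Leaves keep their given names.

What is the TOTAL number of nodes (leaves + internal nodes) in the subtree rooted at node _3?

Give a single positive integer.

Newick: (C,((K,A),(J,(B,D,V))));
Locate _3: it is the '(' at position 10 (the 4th '(' reading left to right).
Query: subtree rooted at _3
_3: subtree_size = 1 + 5
  J: subtree_size = 1 + 0
  _4: subtree_size = 1 + 3
    B: subtree_size = 1 + 0
    D: subtree_size = 1 + 0
    V: subtree_size = 1 + 0
Total subtree size of _3: 6

Answer: 6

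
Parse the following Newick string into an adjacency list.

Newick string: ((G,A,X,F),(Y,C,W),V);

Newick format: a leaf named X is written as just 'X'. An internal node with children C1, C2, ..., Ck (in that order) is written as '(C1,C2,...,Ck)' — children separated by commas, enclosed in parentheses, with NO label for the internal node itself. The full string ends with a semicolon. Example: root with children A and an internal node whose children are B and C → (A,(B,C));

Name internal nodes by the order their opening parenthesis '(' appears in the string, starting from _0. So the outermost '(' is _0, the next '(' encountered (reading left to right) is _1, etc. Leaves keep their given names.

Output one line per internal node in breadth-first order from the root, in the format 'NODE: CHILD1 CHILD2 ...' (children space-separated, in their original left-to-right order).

Answer: _0: _1 _2 V
_1: G A X F
_2: Y C W

Derivation:
Input: ((G,A,X,F),(Y,C,W),V);
Scanning left-to-right, naming '(' by encounter order:
  pos 0: '(' -> open internal node _0 (depth 1)
  pos 1: '(' -> open internal node _1 (depth 2)
  pos 9: ')' -> close internal node _1 (now at depth 1)
  pos 11: '(' -> open internal node _2 (depth 2)
  pos 17: ')' -> close internal node _2 (now at depth 1)
  pos 20: ')' -> close internal node _0 (now at depth 0)
Total internal nodes: 3
BFS adjacency from root:
  _0: _1 _2 V
  _1: G A X F
  _2: Y C W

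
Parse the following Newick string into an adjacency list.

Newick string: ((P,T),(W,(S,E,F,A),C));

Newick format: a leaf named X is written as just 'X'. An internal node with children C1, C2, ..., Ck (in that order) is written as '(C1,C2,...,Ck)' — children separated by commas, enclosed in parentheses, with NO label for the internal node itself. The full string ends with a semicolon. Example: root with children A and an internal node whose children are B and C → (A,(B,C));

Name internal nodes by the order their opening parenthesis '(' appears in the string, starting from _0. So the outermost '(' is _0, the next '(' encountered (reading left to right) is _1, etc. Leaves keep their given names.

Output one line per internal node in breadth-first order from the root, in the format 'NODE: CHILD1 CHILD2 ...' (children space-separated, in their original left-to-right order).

Input: ((P,T),(W,(S,E,F,A),C));
Scanning left-to-right, naming '(' by encounter order:
  pos 0: '(' -> open internal node _0 (depth 1)
  pos 1: '(' -> open internal node _1 (depth 2)
  pos 5: ')' -> close internal node _1 (now at depth 1)
  pos 7: '(' -> open internal node _2 (depth 2)
  pos 10: '(' -> open internal node _3 (depth 3)
  pos 18: ')' -> close internal node _3 (now at depth 2)
  pos 21: ')' -> close internal node _2 (now at depth 1)
  pos 22: ')' -> close internal node _0 (now at depth 0)
Total internal nodes: 4
BFS adjacency from root:
  _0: _1 _2
  _1: P T
  _2: W _3 C
  _3: S E F A

Answer: _0: _1 _2
_1: P T
_2: W _3 C
_3: S E F A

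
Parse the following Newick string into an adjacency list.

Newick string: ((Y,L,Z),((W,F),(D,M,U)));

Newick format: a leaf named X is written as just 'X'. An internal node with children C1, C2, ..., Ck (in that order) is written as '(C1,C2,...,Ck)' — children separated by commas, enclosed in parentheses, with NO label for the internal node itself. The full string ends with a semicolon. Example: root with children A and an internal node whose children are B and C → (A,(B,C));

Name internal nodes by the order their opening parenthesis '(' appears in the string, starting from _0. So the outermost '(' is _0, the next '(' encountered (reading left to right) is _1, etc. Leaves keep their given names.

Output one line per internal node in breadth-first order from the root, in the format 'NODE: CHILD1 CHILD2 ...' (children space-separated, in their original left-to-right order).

Input: ((Y,L,Z),((W,F),(D,M,U)));
Scanning left-to-right, naming '(' by encounter order:
  pos 0: '(' -> open internal node _0 (depth 1)
  pos 1: '(' -> open internal node _1 (depth 2)
  pos 7: ')' -> close internal node _1 (now at depth 1)
  pos 9: '(' -> open internal node _2 (depth 2)
  pos 10: '(' -> open internal node _3 (depth 3)
  pos 14: ')' -> close internal node _3 (now at depth 2)
  pos 16: '(' -> open internal node _4 (depth 3)
  pos 22: ')' -> close internal node _4 (now at depth 2)
  pos 23: ')' -> close internal node _2 (now at depth 1)
  pos 24: ')' -> close internal node _0 (now at depth 0)
Total internal nodes: 5
BFS adjacency from root:
  _0: _1 _2
  _1: Y L Z
  _2: _3 _4
  _3: W F
  _4: D M U

Answer: _0: _1 _2
_1: Y L Z
_2: _3 _4
_3: W F
_4: D M U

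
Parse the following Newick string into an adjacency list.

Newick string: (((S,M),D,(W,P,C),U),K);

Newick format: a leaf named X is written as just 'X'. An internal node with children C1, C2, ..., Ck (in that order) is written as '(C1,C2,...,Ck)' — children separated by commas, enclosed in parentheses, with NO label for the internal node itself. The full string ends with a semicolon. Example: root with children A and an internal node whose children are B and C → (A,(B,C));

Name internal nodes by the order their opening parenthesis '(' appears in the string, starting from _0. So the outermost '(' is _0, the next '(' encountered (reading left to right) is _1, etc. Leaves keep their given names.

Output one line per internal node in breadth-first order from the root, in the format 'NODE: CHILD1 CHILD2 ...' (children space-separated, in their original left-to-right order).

Input: (((S,M),D,(W,P,C),U),K);
Scanning left-to-right, naming '(' by encounter order:
  pos 0: '(' -> open internal node _0 (depth 1)
  pos 1: '(' -> open internal node _1 (depth 2)
  pos 2: '(' -> open internal node _2 (depth 3)
  pos 6: ')' -> close internal node _2 (now at depth 2)
  pos 10: '(' -> open internal node _3 (depth 3)
  pos 16: ')' -> close internal node _3 (now at depth 2)
  pos 19: ')' -> close internal node _1 (now at depth 1)
  pos 22: ')' -> close internal node _0 (now at depth 0)
Total internal nodes: 4
BFS adjacency from root:
  _0: _1 K
  _1: _2 D _3 U
  _2: S M
  _3: W P C

Answer: _0: _1 K
_1: _2 D _3 U
_2: S M
_3: W P C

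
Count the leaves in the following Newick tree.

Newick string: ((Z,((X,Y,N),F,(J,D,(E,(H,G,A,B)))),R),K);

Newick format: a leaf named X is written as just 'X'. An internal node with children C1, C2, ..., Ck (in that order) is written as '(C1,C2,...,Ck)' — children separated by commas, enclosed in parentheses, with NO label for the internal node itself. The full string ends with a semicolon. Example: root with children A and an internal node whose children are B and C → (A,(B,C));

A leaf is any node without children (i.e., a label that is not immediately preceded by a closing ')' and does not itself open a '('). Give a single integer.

Newick: ((Z,((X,Y,N),F,(J,D,(E,(H,G,A,B)))),R),K);
Scan left-to-right; a leaf is any maximal label run not followed by '(':
  pos 2: leaf 'Z' → count = 1
  pos 6: leaf 'X' → count = 2
  pos 8: leaf 'Y' → count = 3
  pos 10: leaf 'N' → count = 4
  pos 13: leaf 'F' → count = 5
  pos 16: leaf 'J' → count = 6
  pos 18: leaf 'D' → count = 7
  pos 21: leaf 'E' → count = 8
  pos 24: leaf 'H' → count = 9
  pos 26: leaf 'G' → count = 10
  pos 28: leaf 'A' → count = 11
  pos 30: leaf 'B' → count = 12
  pos 36: leaf 'R' → count = 13
  pos 39: leaf 'K' → count = 14
Total leaves: 14

Answer: 14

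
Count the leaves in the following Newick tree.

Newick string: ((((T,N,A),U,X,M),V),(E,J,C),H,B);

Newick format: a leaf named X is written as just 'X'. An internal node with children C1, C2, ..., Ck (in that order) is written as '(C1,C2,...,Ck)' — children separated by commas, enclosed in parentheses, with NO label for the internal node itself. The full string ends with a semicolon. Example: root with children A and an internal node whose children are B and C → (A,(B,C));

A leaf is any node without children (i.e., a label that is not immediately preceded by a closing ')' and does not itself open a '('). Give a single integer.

Newick: ((((T,N,A),U,X,M),V),(E,J,C),H,B);
Scan left-to-right; a leaf is any maximal label run not followed by '(':
  pos 4: leaf 'T' → count = 1
  pos 6: leaf 'N' → count = 2
  pos 8: leaf 'A' → count = 3
  pos 11: leaf 'U' → count = 4
  pos 13: leaf 'X' → count = 5
  pos 15: leaf 'M' → count = 6
  pos 18: leaf 'V' → count = 7
  pos 22: leaf 'E' → count = 8
  pos 24: leaf 'J' → count = 9
  pos 26: leaf 'C' → count = 10
  pos 29: leaf 'H' → count = 11
  pos 31: leaf 'B' → count = 12
Total leaves: 12

Answer: 12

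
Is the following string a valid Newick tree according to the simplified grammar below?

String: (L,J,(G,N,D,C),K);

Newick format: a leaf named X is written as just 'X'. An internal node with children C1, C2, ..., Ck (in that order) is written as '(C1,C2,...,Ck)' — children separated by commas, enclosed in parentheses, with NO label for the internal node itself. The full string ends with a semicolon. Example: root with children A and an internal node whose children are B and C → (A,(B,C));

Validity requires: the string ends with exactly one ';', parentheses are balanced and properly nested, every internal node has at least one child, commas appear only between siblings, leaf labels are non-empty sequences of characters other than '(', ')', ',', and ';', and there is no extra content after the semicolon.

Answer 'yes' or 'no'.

Answer: yes

Derivation:
Input: (L,J,(G,N,D,C),K);
Paren balance: 2 '(' vs 2 ')' OK
Ends with single ';': True
Full parse: OK
Valid: True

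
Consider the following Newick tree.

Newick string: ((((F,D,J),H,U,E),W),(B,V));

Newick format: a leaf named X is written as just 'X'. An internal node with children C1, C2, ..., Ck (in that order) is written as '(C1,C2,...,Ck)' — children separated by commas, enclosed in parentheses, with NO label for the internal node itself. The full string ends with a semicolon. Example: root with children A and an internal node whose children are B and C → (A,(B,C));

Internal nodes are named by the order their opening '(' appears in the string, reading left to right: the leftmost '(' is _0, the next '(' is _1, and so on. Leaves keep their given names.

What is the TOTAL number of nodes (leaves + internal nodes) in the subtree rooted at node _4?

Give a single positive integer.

Answer: 3

Derivation:
Newick: ((((F,D,J),H,U,E),W),(B,V));
Locate _4: it is the '(' at position 21 (the 5th '(' reading left to right).
Query: subtree rooted at _4
_4: subtree_size = 1 + 2
  B: subtree_size = 1 + 0
  V: subtree_size = 1 + 0
Total subtree size of _4: 3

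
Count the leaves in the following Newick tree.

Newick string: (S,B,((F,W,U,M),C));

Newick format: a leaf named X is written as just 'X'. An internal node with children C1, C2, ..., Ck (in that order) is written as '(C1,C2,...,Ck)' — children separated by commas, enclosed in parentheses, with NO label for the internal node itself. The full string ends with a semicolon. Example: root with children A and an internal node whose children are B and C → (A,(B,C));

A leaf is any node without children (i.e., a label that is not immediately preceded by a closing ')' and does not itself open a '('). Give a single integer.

Newick: (S,B,((F,W,U,M),C));
Scan left-to-right; a leaf is any maximal label run not followed by '(':
  pos 1: leaf 'S' → count = 1
  pos 3: leaf 'B' → count = 2
  pos 7: leaf 'F' → count = 3
  pos 9: leaf 'W' → count = 4
  pos 11: leaf 'U' → count = 5
  pos 13: leaf 'M' → count = 6
  pos 16: leaf 'C' → count = 7
Total leaves: 7

Answer: 7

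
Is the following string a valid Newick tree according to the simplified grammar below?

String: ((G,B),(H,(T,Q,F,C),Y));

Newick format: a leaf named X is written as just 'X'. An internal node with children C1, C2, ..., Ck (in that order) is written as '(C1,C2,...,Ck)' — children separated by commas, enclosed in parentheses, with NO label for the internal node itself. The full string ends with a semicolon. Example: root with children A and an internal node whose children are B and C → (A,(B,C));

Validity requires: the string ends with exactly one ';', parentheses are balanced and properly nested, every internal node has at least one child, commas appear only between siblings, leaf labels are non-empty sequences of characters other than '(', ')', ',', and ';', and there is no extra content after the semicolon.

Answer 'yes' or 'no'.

Input: ((G,B),(H,(T,Q,F,C),Y));
Paren balance: 4 '(' vs 4 ')' OK
Ends with single ';': True
Full parse: OK
Valid: True

Answer: yes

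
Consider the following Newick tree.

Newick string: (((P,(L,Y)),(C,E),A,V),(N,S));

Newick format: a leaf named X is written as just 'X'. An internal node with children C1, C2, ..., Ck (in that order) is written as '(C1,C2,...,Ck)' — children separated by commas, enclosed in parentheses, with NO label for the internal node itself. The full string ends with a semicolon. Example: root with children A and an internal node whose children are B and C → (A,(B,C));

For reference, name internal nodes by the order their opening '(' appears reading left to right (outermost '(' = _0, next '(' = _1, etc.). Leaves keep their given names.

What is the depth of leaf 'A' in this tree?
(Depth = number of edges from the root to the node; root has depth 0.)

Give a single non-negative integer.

Answer: 2

Derivation:
Newick: (((P,(L,Y)),(C,E),A,V),(N,S));
Naming internals by '(' encounter order: outermost '(' = _0, next = _1, ...
Query node: A
Path from root: _0 -> _1 -> A
Depth of A: 2 (number of edges from root)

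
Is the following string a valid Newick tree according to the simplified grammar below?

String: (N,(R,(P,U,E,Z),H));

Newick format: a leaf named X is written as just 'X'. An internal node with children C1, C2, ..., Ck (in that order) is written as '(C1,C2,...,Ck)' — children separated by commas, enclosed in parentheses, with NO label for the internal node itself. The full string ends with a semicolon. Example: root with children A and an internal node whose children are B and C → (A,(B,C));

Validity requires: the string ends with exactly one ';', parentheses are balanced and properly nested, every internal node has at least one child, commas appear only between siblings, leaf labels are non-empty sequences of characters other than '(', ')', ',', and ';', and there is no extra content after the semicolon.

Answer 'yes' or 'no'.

Answer: yes

Derivation:
Input: (N,(R,(P,U,E,Z),H));
Paren balance: 3 '(' vs 3 ')' OK
Ends with single ';': True
Full parse: OK
Valid: True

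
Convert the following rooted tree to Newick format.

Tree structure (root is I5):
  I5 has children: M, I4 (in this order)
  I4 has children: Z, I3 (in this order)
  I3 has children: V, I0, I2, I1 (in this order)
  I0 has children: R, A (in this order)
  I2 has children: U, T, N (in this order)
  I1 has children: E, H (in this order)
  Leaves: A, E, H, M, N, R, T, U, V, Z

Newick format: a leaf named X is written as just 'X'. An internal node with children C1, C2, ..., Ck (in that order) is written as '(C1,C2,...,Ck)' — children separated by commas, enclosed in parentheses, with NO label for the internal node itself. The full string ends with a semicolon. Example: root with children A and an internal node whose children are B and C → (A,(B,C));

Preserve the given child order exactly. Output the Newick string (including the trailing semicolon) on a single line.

Answer: (M,(Z,(V,(R,A),(U,T,N),(E,H))));

Derivation:
internal I5 with children ['M', 'I4']
  leaf 'M' → 'M'
  internal I4 with children ['Z', 'I3']
    leaf 'Z' → 'Z'
    internal I3 with children ['V', 'I0', 'I2', 'I1']
      leaf 'V' → 'V'
      internal I0 with children ['R', 'A']
        leaf 'R' → 'R'
        leaf 'A' → 'A'
      → '(R,A)'
      internal I2 with children ['U', 'T', 'N']
        leaf 'U' → 'U'
        leaf 'T' → 'T'
        leaf 'N' → 'N'
      → '(U,T,N)'
      internal I1 with children ['E', 'H']
        leaf 'E' → 'E'
        leaf 'H' → 'H'
      → '(E,H)'
    → '(V,(R,A),(U,T,N),(E,H))'
  → '(Z,(V,(R,A),(U,T,N),(E,H)))'
→ '(M,(Z,(V,(R,A),(U,T,N),(E,H))))'
Final: (M,(Z,(V,(R,A),(U,T,N),(E,H))));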